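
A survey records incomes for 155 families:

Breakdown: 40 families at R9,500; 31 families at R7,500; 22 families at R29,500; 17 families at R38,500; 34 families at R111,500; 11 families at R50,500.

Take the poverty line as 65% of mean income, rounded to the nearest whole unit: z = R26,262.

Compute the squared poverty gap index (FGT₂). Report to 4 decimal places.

0.2072

Incomes under z: 31×R7,500, 40×R9,500 (q = 71 of N = 155).
Gap ratios (z−y)/z: (26262−7500)/26262 = 0.7144 (×31); (26262−9500)/26262 = 0.6383 (×40).
Squared: 0.5104 (×31); 0.4074 (×40).
Sum = 32.117173; P₂ = 32.117173 / 155 = 0.2072.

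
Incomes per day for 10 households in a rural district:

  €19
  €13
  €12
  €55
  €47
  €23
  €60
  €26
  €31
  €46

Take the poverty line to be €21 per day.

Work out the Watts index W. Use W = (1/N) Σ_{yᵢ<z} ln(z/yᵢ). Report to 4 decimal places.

0.1139

Incomes under z: €12, €13, €19 (q = 3 of N = 10).
ln(z/y) terms: ln(21/12) = 0.5596; ln(21/13) = 0.4796; ln(21/19) = 0.1001.
W = 1.139272 / 10 = 0.1139.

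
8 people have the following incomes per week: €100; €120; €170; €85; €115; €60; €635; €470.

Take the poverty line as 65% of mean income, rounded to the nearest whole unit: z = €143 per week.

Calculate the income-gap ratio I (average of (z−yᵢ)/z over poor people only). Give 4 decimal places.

0.3287

Incomes under z: €60, €85, €100, €115, €120 (q = 5 of N = 8).
Shortfall ratios (z−y)/z: 0.5804, 0.4056, 0.3007, 0.1958, 0.1608; sum = 1.643357.
I averages over the q = 5 poor units only: 1.643357 / 5 = 0.3287.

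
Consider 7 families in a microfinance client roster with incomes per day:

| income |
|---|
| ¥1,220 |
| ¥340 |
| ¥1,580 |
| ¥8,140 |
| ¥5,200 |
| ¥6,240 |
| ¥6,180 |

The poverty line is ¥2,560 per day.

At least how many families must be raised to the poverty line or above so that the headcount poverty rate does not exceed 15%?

3 of the 7 families are poor, so H = 3/7 = 0.429.
A headcount ratio of at most 15% allows at most ⌊0.15 × 7⌋ = 1 poor families.
So at least 3 − 1 = 2 must be lifted.

2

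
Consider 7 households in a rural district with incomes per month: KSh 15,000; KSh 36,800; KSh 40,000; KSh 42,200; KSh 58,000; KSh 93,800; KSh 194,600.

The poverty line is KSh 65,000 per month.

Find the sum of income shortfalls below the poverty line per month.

KSh 133,000

Below z: KSh 15,000, KSh 36,800, KSh 40,000, KSh 42,200, KSh 58,000 (q = 5 of N = 7).
Individual gaps: 65000−15000 = 50000; 65000−36800 = 28200; 65000−40000 = 25000; 65000−42200 = 22800; 65000−58000 = 7000.
Aggregate gap = KSh 133,000.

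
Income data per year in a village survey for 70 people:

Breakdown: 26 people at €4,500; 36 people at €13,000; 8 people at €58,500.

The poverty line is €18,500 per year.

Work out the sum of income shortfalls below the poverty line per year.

€562,000

Below z: 26×€4,500, 36×€13,000 (q = 62 of N = 70).
Individual gaps: 26×(18500−4500) = 364000; 36×(18500−13000) = 198000.
Aggregate gap = €562,000.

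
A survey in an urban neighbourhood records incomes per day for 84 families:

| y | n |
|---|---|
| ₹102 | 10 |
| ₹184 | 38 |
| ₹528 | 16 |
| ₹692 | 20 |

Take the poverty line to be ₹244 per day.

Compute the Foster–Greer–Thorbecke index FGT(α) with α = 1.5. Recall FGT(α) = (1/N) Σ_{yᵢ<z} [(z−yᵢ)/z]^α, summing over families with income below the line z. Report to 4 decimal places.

Incomes under z: 10×₹102, 38×₹184 (q = 48 of N = 84).
Normalized shortfalls: (244−102)/244 = 0.5820 (×10); (244−184)/244 = 0.2459 (×38).
Raised to α = 1.5: 0.44396 (×10); 0.12194 (×38).
Sum = 9.073317; FGT(1.5) = 9.073317 / 84 = 0.1080.

0.1080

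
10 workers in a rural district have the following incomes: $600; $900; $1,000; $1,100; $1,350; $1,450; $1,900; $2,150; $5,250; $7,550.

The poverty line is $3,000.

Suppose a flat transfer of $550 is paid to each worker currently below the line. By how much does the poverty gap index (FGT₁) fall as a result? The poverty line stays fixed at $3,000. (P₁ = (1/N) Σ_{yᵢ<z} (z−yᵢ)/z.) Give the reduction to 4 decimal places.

0.1467

Before: below the line — $600, $900, $1,000, $1,100, $1,350, $1,450, $1,900, $2,150; poverty gap index (FGT₁) = 0.451667.
After the $550 transfer: below the line — $1,150, $1,450, $1,550, $1,650, $1,900, $2,000, $2,450, $2,700; poverty gap index (FGT₁) = 0.305000.
Reduction = 0.451667 − 0.305000 = 0.1467.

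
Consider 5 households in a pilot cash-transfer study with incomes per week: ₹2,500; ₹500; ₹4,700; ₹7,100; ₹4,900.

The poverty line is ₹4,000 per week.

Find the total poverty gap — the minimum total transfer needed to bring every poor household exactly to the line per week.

Incomes under z: ₹500, ₹2,500 (q = 2 of N = 5).
Individual gaps: 4000−500 = 3500; 4000−2500 = 1500.
Aggregate gap = ₹5,000.

₹5,000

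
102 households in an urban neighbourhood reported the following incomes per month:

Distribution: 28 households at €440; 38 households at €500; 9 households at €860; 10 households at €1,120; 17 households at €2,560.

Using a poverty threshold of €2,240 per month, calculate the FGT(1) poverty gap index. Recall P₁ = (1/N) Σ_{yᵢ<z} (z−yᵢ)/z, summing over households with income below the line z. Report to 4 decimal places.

Below the line: 28×€440, 38×€500, 9×€860, 10×€1,120 (q = 85 of N = 102).
Shortfall ratios: (2240−440)/2240 = 0.8036 (×28); (2240−500)/2240 = 0.7768 (×38); (2240−860)/2240 = 0.6161 (×9); (2240−1120)/2240 = 0.5000 (×10).
Σ = 62.562500. Dividing by the full population N = 102 gives P₁ = 0.6134.

0.6134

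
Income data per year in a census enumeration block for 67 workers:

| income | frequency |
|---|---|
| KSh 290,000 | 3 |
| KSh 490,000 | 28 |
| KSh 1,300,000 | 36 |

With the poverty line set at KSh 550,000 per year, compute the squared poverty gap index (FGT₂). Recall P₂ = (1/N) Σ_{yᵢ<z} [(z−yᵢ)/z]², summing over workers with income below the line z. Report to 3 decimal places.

0.015

Poor units: 3×KSh 290,000, 28×KSh 490,000 (q = 31 of N = 67).
Normalized shortfalls: (550000−290000)/550000 = 0.4727 (×3); (550000−490000)/550000 = 0.1091 (×28).
Squared: 0.2235 (×3); 0.0119 (×28).
Sum = 1.003636; P₂ = 1.003636 / 67 = 0.015.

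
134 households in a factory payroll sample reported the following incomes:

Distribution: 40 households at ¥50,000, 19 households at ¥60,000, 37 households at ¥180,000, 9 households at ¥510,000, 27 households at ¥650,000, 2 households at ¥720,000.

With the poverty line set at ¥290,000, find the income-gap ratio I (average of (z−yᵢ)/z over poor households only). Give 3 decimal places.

Incomes under z: 40×¥50,000, 19×¥60,000, 37×¥180,000 (q = 96 of N = 134).
Shortfall ratios (z−y)/z: 0.8276 (×40), 0.7931 (×19), 0.3793 (×37); sum = 62.206897.
I averages over the q = 96 poor units only: 62.206897 / 96 = 0.648.

0.648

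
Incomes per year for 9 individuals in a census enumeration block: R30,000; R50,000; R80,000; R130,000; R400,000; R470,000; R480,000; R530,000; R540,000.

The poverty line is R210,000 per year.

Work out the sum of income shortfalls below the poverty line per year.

Below z: R30,000, R50,000, R80,000, R130,000 (q = 4 of N = 9).
Individual gaps: 210000−30000 = 180000; 210000−50000 = 160000; 210000−80000 = 130000; 210000−130000 = 80000.
Aggregate gap = R550,000.

R550,000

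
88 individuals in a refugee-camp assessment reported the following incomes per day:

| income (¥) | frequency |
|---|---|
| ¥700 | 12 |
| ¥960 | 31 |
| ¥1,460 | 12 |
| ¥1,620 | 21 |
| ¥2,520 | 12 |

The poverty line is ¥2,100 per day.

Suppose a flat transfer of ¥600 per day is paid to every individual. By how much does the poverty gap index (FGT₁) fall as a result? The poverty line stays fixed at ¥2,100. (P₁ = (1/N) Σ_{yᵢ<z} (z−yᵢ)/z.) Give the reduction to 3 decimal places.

Before: below the line — 12×¥700, 31×¥960, 12×¥1,460, 21×¥1,620; poverty gap index (FGT₁) = 0.37825.
After the ¥600 transfer: below the line — 12×¥1,300, 31×¥1,560, 12×¥2,060; poverty gap index (FGT₁) = 0.14513.
Reduction = 0.37825 − 0.14513 = 0.233.

0.233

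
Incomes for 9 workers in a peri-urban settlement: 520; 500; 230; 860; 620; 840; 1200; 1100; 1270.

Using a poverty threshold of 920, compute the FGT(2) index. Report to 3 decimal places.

0.120

Below the line: 230, 500, 520, 620, 840, 860 (q = 6 of N = 9).
Gap ratios (z−y)/z: (920−230)/920 = 0.7500; (920−500)/920 = 0.4565; (920−520)/920 = 0.4348; (920−620)/920 = 0.3261; (920−840)/920 = 0.0870; (920−860)/920 = 0.0652.
Squared: 0.5625; 0.2084; 0.1890; 0.1063; 0.0076; 0.0043.
Sum = 1.078095; P₂ = 1.078095 / 9 = 0.120.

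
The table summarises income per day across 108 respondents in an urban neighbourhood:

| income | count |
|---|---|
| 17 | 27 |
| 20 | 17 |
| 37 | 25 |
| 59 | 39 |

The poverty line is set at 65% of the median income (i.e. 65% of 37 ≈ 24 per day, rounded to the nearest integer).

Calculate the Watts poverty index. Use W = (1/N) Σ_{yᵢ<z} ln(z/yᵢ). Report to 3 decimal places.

0.115

Poor units: 27×17, 17×20 (q = 44 of N = 108).
Log shortfalls: ln(24/17) = 0.3448 (×27); ln(24/20) = 0.1823 (×17).
W = 12.410160 / 108 = 0.115.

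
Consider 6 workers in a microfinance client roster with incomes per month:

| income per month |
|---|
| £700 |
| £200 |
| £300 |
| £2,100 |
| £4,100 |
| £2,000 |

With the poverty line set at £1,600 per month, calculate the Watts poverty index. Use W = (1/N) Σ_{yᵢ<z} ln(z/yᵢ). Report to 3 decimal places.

Incomes under z: £200, £300, £700 (q = 3 of N = 6).
Log shortfalls: ln(1600/200) = 2.0794; ln(1600/300) = 1.6740; ln(1600/700) = 0.8267.
W = 4.580097 / 6 = 0.763.

0.763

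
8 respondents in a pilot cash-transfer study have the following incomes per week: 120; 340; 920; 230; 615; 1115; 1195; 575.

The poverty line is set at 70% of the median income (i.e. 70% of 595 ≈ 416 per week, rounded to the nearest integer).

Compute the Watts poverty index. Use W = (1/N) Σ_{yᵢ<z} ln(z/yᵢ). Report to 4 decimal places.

Poor units: 120, 230, 340 (q = 3 of N = 8).
ln(z/y) terms: ln(416/120) = 1.2432; ln(416/230) = 0.5926; ln(416/340) = 0.2017.
W = 2.037539 / 8 = 0.2547.

0.2547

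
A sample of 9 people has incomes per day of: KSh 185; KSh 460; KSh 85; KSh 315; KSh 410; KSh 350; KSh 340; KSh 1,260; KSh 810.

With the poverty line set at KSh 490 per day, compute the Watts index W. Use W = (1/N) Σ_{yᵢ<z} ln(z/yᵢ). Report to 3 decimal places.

Incomes under z: KSh 85, KSh 185, KSh 315, KSh 340, KSh 350, KSh 410, KSh 460 (q = 7 of N = 9).
Log gaps: ln(490/85) = 1.7518; ln(490/185) = 0.9740; ln(490/315) = 0.4418; ln(490/340) = 0.3655; ln(490/350) = 0.3365; ln(490/410) = 0.1782; ln(490/460) = 0.0632.
W = 4.110996 / 9 = 0.457.

0.457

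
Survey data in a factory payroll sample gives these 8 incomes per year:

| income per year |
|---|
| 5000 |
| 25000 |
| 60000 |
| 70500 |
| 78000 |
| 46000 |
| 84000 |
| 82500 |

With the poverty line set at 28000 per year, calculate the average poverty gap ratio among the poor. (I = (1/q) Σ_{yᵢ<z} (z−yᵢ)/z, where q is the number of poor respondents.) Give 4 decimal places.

0.4643

Below z: 5000, 25000 (q = 2 of N = 8).
Relative gaps: 0.8214, 0.1071; sum = 0.928571.
The income-gap ratio divides by q (the poor only): 0.928571 / 2 = 0.4643.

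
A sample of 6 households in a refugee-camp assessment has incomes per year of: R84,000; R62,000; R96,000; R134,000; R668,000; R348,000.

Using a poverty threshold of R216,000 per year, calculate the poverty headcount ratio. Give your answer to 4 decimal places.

4 of the 6 households have income below R216,000.
H = 4/6 = 0.6667.

0.6667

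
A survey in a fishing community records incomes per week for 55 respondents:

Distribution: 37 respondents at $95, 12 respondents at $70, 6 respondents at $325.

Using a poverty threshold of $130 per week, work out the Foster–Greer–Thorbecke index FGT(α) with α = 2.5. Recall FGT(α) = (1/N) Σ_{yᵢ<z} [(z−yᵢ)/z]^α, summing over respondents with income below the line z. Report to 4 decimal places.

Below z: 12×$70, 37×$95 (q = 49 of N = 55).
Relative gaps: (130−70)/130 = 0.4615 (×12); (130−95)/130 = 0.2692 (×37).
Raised to α = 2.5: 0.14472 (×12); 0.03761 (×37).
Sum = 3.128202; FGT(2.5) = 3.128202 / 55 = 0.0569.

0.0569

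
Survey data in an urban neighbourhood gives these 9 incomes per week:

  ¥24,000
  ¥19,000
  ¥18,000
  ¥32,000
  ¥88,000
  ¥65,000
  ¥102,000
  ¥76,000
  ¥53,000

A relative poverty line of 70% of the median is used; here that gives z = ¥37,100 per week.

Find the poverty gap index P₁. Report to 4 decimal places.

0.1659

Poor units: ¥18,000, ¥19,000, ¥24,000, ¥32,000 (q = 4 of N = 9).
Normalized shortfalls: (37100−18000)/37100 = 0.5148; (37100−19000)/37100 = 0.4879; (37100−24000)/37100 = 0.3531; (37100−32000)/37100 = 0.1375.
Σ = 1.493261. Dividing by the full population N = 9 gives P₁ = 0.1659.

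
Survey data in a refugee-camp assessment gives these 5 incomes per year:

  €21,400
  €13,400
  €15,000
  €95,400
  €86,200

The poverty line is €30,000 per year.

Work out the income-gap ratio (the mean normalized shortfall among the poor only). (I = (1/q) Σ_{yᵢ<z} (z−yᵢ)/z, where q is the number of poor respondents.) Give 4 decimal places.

0.4467

Incomes under z: €13,400, €15,000, €21,400 (q = 3 of N = 5).
Relative gaps: 0.5533, 0.5000, 0.2867; sum = 1.340000.
The income-gap ratio divides by q (the poor only): 1.340000 / 3 = 0.4467.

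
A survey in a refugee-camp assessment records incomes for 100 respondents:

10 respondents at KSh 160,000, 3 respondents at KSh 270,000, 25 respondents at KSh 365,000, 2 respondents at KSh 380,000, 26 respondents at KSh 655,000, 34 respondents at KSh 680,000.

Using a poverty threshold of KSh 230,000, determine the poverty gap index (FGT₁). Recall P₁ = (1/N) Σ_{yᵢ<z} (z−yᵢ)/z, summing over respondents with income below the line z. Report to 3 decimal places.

Poor units: 10×KSh 160,000 (q = 10 of N = 100).
Shortfall ratios: (230000−160000)/230000 = 0.3043 (×10).
Σ = 3.043478. Dividing by the full population N = 100 gives P₁ = 0.030.

0.030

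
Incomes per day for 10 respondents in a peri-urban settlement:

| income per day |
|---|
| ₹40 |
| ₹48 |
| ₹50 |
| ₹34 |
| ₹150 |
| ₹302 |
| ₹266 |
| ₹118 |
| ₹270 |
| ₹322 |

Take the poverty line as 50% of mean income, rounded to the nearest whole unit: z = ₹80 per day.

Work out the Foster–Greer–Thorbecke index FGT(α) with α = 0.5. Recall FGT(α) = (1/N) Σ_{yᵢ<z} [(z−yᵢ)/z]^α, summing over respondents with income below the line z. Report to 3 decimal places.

0.271

Incomes under z: ₹34, ₹40, ₹48, ₹50 (q = 4 of N = 10).
Relative gaps: (80−34)/80 = 0.5750; (80−40)/80 = 0.5000; (80−48)/80 = 0.4000; (80−50)/80 = 0.3750.
Raised to α = 0.5: 0.75829; 0.70711; 0.63246; 0.61237.
Sum = 2.710222; FGT(0.5) = 2.710222 / 10 = 0.271.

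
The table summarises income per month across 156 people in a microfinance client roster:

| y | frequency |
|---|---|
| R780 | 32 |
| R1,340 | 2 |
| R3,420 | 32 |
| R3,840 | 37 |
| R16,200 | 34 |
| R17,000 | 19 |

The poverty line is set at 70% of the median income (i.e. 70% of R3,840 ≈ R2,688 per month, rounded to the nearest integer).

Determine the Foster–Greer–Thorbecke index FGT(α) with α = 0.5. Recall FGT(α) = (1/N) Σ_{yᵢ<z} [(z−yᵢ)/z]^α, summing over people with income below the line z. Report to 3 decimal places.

Incomes under z: 32×R780, 2×R1,340 (q = 34 of N = 156).
Shortfall ratios: (2688−780)/2688 = 0.7098 (×32); (2688−1340)/2688 = 0.5015 (×2).
Raised to α = 0.5: 0.84251 (×32); 0.70816 (×2).
Sum = 28.376605; FGT(0.5) = 28.376605 / 156 = 0.182.

0.182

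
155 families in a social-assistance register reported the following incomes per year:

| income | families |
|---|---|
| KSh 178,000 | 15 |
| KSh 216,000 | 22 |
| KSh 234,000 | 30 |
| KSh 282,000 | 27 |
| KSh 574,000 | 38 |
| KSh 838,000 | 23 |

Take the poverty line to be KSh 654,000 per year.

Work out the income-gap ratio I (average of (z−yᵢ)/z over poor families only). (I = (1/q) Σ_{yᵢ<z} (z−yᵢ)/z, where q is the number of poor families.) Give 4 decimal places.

Poor units: 15×KSh 178,000, 22×KSh 216,000, 30×KSh 234,000, 27×KSh 282,000, 38×KSh 574,000 (q = 132 of N = 155).
Shortfall ratios (z−y)/z: 0.7278 (×15), 0.6697 (×22), 0.6422 (×30), 0.5688 (×27), 0.1223 (×38); sum = 64.923547.
The income-gap ratio divides by q (the poor only): 64.923547 / 132 = 0.4918.

0.4918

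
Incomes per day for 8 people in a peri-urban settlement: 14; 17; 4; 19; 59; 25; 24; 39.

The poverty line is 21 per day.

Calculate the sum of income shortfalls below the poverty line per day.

30

Incomes under z: 4, 14, 17, 19 (q = 4 of N = 8).
Individual gaps: 21−4 = 17; 21−14 = 7; 21−17 = 4; 21−19 = 2.
Aggregate gap = 30.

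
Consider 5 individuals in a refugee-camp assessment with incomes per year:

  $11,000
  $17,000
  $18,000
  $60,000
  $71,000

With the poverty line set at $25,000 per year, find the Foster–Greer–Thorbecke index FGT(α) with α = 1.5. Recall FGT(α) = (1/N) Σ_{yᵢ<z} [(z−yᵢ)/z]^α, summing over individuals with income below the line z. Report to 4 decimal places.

Below z: $11,000, $17,000, $18,000 (q = 3 of N = 5).
Gap ratios (z−y)/z: (25000−11000)/25000 = 0.5600; (25000−17000)/25000 = 0.3200; (25000−18000)/25000 = 0.2800.
Raised to α = 1.5: 0.41907; 0.18102; 0.14816.
Sum = 0.748247; FGT(1.5) = 0.748247 / 5 = 0.1496.

0.1496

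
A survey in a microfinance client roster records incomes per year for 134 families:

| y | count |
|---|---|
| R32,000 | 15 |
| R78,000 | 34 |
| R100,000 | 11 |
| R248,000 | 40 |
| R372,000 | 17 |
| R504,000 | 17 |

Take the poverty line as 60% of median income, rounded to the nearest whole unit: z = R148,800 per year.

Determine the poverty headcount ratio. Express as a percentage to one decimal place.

60 of the 134 families have income below R148,800.
H = 60/134 = 44.8%.

44.8%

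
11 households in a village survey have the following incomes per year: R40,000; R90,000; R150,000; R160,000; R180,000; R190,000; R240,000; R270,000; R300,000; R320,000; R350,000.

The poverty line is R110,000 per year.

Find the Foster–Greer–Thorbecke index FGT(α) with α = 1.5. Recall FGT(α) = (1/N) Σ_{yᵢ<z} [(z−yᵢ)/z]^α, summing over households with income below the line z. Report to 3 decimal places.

Incomes under z: R40,000, R90,000 (q = 2 of N = 11).
Shortfall ratios: (110000−40000)/110000 = 0.6364; (110000−90000)/110000 = 0.1818.
Raised to α = 1.5: 0.50764; 0.07753.
Sum = 0.585170; FGT(1.5) = 0.585170 / 11 = 0.053.

0.053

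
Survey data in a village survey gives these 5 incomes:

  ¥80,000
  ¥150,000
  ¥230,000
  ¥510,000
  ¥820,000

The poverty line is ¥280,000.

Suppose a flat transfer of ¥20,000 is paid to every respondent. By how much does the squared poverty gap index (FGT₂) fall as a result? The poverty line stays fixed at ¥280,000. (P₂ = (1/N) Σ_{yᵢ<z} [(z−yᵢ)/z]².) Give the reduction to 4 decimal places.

Before: below the line — ¥80,000, ¥150,000, ¥230,000; squared poverty gap index (FGT₂) = 0.151531.
After the ¥20,000 transfer: below the line — ¥100,000, ¥170,000, ¥250,000; squared poverty gap index (FGT₂) = 0.115816.
Reduction = 0.151531 − 0.115816 = 0.0357.

0.0357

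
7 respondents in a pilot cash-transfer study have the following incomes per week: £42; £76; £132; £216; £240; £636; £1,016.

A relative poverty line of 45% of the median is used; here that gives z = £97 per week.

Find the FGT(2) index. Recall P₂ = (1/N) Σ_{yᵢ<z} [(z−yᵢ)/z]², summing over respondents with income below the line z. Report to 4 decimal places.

Below the line: £42, £76 (q = 2 of N = 7).
Relative gaps: (97−42)/97 = 0.5670; (97−76)/97 = 0.2165.
Squared: 0.3215; 0.0469.
Sum = 0.368371; P₂ = 0.368371 / 7 = 0.0526.

0.0526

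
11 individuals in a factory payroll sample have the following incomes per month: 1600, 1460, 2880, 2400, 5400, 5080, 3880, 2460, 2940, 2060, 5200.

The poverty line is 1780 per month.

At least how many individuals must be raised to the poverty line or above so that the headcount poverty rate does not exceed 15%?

2 of the 11 individuals are poor, so H = 2/11 = 0.182.
A headcount ratio of at most 15% allows at most ⌊0.15 × 11⌋ = 1 poor individuals.
So at least 2 − 1 = 1 must be lifted.

1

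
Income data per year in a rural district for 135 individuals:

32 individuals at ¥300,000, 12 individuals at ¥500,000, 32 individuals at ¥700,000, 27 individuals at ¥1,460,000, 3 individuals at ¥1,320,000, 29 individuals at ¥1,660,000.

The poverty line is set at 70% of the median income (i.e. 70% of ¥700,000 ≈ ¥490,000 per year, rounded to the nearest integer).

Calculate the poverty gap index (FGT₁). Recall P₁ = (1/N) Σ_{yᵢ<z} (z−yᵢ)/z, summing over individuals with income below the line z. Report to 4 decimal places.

Below the line: 32×¥300,000 (q = 32 of N = 135).
Shortfall ratios: (490000−300000)/490000 = 0.3878 (×32).
Sum of shortfalls = 12.408163; P₁ averages over all N: 12.408163 / 135 = 0.0919.

0.0919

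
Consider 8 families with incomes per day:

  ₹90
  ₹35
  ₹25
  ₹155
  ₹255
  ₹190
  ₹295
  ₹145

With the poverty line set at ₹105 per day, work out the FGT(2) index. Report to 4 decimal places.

Incomes under z: ₹25, ₹35, ₹90 (q = 3 of N = 8).
Relative gaps: (105−25)/105 = 0.7619; (105−35)/105 = 0.6667; (105−90)/105 = 0.1429.
Squared: 0.5805; 0.4444; 0.0204.
Sum = 1.045351; P₂ = 1.045351 / 8 = 0.1307.

0.1307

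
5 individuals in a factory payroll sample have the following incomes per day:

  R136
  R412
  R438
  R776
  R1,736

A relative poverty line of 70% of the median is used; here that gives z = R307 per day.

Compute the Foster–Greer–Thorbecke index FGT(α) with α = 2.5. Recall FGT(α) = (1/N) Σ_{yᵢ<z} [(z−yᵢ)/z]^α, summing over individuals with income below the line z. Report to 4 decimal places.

Incomes under z: R136 (q = 1 of N = 5).
Relative gaps: (307−136)/307 = 0.5570.
Raised to α = 2.5: 0.23155.
Sum = 0.231550; FGT(2.5) = 0.231550 / 5 = 0.0463.

0.0463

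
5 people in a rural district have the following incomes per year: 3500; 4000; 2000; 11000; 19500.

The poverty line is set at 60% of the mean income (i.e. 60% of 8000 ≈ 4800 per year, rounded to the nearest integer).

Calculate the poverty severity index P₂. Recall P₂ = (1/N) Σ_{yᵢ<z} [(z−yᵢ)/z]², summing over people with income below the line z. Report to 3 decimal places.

0.088

Below z: 2000, 3500, 4000 (q = 3 of N = 5).
Shortfall ratios: (4800−2000)/4800 = 0.5833; (4800−3500)/4800 = 0.2708; (4800−4000)/4800 = 0.1667.
Squared: 0.3403; 0.0734; 0.0278.
Sum = 0.441406; P₂ = 0.441406 / 5 = 0.088.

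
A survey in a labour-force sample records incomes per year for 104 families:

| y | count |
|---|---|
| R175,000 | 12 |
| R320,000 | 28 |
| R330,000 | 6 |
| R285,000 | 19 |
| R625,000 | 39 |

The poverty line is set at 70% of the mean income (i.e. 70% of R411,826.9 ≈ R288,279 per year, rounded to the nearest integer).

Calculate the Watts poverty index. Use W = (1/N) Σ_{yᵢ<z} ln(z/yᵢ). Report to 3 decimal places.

0.060

Below z: 12×R175,000, 19×R285,000 (q = 31 of N = 104).
Log gaps: ln(288279/175000) = 0.4991 (×12); ln(288279/285000) = 0.0114 (×19).
W = 6.207065 / 104 = 0.060.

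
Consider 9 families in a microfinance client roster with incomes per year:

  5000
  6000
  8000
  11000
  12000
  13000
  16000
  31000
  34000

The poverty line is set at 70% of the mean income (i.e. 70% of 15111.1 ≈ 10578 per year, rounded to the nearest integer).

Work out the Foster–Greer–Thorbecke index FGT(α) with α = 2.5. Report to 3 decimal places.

Below z: 5000, 6000, 8000 (q = 3 of N = 9).
Gap ratios (z−y)/z: (10578−5000)/10578 = 0.5273; (10578−6000)/10578 = 0.4328; (10578−8000)/10578 = 0.2437.
Raised to α = 2.5: 0.20192; 0.12322; 0.02932.
Sum = 0.354466; FGT(2.5) = 0.354466 / 9 = 0.039.

0.039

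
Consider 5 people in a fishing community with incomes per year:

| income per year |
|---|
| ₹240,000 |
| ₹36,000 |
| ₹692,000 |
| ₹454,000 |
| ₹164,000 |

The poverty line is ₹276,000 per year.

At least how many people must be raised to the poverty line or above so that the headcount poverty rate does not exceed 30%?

2

3 of the 5 people are poor, so H = 3/5 = 0.600.
A headcount ratio of at most 30% allows at most ⌊0.30 × 5⌋ = 1 poor people.
So at least 3 − 1 = 2 must be lifted.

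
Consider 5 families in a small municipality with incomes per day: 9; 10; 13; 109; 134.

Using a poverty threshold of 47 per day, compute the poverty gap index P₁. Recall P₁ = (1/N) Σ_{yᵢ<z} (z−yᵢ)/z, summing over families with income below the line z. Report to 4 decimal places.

Poor units: 9, 10, 13 (q = 3 of N = 5).
Shortfall ratios: (47−9)/47 = 0.8085; (47−10)/47 = 0.7872; (47−13)/47 = 0.7234.
Sum of shortfalls = 2.319149; P₁ averages over all N: 2.319149 / 5 = 0.4638.

0.4638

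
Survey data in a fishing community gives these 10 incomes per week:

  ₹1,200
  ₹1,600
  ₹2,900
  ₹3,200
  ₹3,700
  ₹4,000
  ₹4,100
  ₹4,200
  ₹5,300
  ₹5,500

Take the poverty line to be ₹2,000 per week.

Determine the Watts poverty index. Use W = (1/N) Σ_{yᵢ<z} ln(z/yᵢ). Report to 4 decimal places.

0.0734

Below z: ₹1,200, ₹1,600 (q = 2 of N = 10).
Log shortfalls: ln(2000/1200) = 0.5108; ln(2000/1600) = 0.2231.
W = 0.733969 / 10 = 0.0734.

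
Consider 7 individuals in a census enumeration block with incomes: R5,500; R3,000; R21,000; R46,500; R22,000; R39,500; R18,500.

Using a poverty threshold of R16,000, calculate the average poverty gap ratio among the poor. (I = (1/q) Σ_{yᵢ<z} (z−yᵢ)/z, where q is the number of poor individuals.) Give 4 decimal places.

Poor units: R3,000, R5,500 (q = 2 of N = 7).
Shortfall ratios (z−y)/z: 0.8125, 0.6562; sum = 1.468750.
The income-gap ratio divides by q (the poor only): 1.468750 / 2 = 0.7344.

0.7344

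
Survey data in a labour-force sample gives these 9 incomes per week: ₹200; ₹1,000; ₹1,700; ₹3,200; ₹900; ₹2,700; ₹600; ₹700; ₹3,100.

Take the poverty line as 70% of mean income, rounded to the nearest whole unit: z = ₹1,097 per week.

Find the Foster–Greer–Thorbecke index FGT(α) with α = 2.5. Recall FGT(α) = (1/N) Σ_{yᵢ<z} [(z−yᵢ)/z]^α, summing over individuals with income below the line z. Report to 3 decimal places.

0.093

Below the line: ₹200, ₹600, ₹700, ₹900, ₹1,000 (q = 5 of N = 9).
Gap ratios (z−y)/z: (1097−200)/1097 = 0.8177; (1097−600)/1097 = 0.4531; (1097−700)/1097 = 0.3619; (1097−900)/1097 = 0.1796; (1097−1000)/1097 = 0.0884.
Raised to α = 2.5: 0.60459; 0.13816; 0.07879; 0.01367; 0.00232.
Sum = 0.837532; FGT(2.5) = 0.837532 / 9 = 0.093.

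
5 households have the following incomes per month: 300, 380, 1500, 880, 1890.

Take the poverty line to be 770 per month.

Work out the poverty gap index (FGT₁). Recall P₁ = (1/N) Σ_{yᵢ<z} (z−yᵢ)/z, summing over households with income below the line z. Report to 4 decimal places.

0.2234

Below z: 300, 380 (q = 2 of N = 5).
Relative gaps: (770−300)/770 = 0.6104; (770−380)/770 = 0.5065.
Σ = 1.116883. Dividing by the full population N = 5 gives P₁ = 0.2234.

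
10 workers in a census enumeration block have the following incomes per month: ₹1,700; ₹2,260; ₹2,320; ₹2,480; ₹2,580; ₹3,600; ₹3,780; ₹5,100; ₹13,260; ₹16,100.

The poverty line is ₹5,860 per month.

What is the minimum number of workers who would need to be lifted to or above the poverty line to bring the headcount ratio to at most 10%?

Currently q = 8 of N = 10 are below the line (H = 0.800).
A headcount ratio of at most 10% allows at most ⌊0.10 × 10⌋ = 1 poor workers.
So at least 8 − 1 = 7 must be lifted.

7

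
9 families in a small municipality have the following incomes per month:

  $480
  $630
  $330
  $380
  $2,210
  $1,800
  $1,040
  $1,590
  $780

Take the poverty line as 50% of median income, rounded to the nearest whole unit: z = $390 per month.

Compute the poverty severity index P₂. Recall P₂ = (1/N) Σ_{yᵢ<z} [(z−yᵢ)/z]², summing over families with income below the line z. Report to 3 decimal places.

Below the line: $330, $380 (q = 2 of N = 9).
Relative gaps: (390−330)/390 = 0.1538; (390−380)/390 = 0.0256.
Squared: 0.0237; 0.0007.
Sum = 0.024326; P₂ = 0.024326 / 9 = 0.003.

0.003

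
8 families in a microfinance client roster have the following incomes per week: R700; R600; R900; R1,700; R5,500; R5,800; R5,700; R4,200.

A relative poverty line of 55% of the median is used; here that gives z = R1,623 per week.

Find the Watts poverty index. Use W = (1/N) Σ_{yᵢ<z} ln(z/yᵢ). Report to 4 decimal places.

0.3032

Poor units: R600, R700, R900 (q = 3 of N = 8).
ln(z/y) terms: ln(1623/600) = 0.9951; ln(1623/700) = 0.8410; ln(1623/900) = 0.5896.
W = 2.425690 / 8 = 0.3032.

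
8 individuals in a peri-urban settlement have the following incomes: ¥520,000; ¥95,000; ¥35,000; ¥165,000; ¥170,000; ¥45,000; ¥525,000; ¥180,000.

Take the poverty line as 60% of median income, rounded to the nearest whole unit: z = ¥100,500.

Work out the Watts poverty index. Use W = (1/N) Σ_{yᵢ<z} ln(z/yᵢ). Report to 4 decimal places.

0.2393

Below the line: ¥35,000, ¥45,000, ¥95,000 (q = 3 of N = 8).
Log gaps: ln(100500/35000) = 1.0548; ln(100500/45000) = 0.8035; ln(100500/95000) = 0.0563.
W = 1.914586 / 8 = 0.2393.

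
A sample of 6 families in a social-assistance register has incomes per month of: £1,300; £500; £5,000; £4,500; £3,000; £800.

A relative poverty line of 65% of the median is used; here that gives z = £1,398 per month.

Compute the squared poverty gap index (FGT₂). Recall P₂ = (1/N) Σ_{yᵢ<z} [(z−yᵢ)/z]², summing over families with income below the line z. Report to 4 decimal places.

0.1001

Poor units: £500, £800, £1,300 (q = 3 of N = 6).
Gap ratios (z−y)/z: (1398−500)/1398 = 0.6423; (1398−800)/1398 = 0.4278; (1398−1300)/1398 = 0.0701.
Squared: 0.4126; 0.1830; 0.0049.
Sum = 0.600496; P₂ = 0.600496 / 6 = 0.1001.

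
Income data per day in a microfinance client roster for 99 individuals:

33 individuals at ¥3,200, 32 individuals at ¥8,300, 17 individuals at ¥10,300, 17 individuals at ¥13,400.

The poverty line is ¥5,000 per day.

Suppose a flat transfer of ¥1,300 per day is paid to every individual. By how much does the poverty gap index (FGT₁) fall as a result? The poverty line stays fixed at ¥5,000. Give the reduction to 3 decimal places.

0.087

Before: below the line — 33×¥3,200; poverty gap index (FGT₁) = 0.12000.
After the ¥1,300 transfer: below the line — 33×¥4,500; poverty gap index (FGT₁) = 0.03333.
Reduction = 0.12000 − 0.03333 = 0.087.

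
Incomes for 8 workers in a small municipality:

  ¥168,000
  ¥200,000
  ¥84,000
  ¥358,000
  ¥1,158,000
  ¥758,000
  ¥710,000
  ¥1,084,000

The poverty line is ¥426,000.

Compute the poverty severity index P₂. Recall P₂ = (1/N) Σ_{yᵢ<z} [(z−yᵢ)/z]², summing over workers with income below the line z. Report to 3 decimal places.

Below the line: ¥84,000, ¥168,000, ¥200,000, ¥358,000 (q = 4 of N = 8).
Shortfall ratios: (426000−84000)/426000 = 0.8028; (426000−168000)/426000 = 0.6056; (426000−200000)/426000 = 0.5305; (426000−358000)/426000 = 0.1596.
Squared: 0.6445; 0.3668; 0.2814; 0.0255.
Sum = 1.318235; P₂ = 1.318235 / 8 = 0.165.

0.165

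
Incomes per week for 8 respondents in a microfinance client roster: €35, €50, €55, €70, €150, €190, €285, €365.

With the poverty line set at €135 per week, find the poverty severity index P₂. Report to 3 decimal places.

Incomes under z: €35, €50, €55, €70 (q = 4 of N = 8).
Shortfall ratios: (135−35)/135 = 0.7407; (135−50)/135 = 0.6296; (135−55)/135 = 0.5926; (135−70)/135 = 0.4815.
Squared: 0.5487; 0.3964; 0.3512; 0.2318.
Sum = 1.528121; P₂ = 1.528121 / 8 = 0.191.

0.191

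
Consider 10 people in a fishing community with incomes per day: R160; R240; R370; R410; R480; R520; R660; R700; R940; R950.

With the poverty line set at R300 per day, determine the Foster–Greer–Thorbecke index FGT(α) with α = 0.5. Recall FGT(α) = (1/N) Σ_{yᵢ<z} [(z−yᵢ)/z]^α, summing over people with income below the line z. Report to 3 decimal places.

0.113

Below z: R160, R240 (q = 2 of N = 10).
Normalized shortfalls: (300−160)/300 = 0.4667; (300−240)/300 = 0.2000.
Raised to α = 0.5: 0.68313; 0.44721.
Sum = 1.130344; FGT(0.5) = 1.130344 / 10 = 0.113.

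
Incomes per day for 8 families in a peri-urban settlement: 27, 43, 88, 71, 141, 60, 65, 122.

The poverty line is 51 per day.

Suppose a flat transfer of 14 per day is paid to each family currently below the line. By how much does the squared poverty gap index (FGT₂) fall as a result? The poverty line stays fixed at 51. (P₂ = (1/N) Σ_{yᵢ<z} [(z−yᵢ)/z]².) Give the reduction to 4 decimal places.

Before: below the line — 27, 43; squared poverty gap index (FGT₂) = 0.030757.
After the 14 transfer: below the line — 41; squared poverty gap index (FGT₂) = 0.004806.
Reduction = 0.030757 − 0.004806 = 0.0260.

0.0260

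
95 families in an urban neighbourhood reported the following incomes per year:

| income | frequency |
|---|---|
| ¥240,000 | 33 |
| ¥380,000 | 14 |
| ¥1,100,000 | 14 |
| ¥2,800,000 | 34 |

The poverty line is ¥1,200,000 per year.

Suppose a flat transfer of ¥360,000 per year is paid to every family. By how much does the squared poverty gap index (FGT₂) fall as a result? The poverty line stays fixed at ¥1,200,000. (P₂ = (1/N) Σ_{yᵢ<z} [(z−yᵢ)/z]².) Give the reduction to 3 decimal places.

0.184

Before: below the line — 33×¥240,000, 14×¥380,000, 14×¥1,100,000; squared poverty gap index (FGT₂) = 0.29215.
After the ¥360,000 transfer: below the line — 33×¥600,000, 14×¥740,000; squared poverty gap index (FGT₂) = 0.10850.
Reduction = 0.29215 − 0.10850 = 0.184.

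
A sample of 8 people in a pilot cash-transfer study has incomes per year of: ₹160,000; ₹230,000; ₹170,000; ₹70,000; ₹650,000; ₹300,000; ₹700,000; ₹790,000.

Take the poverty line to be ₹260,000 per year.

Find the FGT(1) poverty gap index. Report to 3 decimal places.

0.197

Below z: ₹70,000, ₹160,000, ₹170,000, ₹230,000 (q = 4 of N = 8).
Shortfall ratios: (260000−70000)/260000 = 0.7308; (260000−160000)/260000 = 0.3846; (260000−170000)/260000 = 0.3462; (260000−230000)/260000 = 0.1154.
Sum of shortfalls = 1.576923; P₁ averages over all N: 1.576923 / 8 = 0.197.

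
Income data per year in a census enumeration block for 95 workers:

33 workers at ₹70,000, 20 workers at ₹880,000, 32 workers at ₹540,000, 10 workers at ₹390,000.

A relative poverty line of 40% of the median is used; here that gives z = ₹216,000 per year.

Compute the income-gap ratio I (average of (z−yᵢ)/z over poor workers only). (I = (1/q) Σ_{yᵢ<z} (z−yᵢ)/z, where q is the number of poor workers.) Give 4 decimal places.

0.6759

Incomes under z: 33×₹70,000 (q = 33 of N = 95).
Shortfall ratios (z−y)/z: 0.6759 (×33); sum = 22.305556.
The income-gap ratio divides by q (the poor only): 22.305556 / 33 = 0.6759.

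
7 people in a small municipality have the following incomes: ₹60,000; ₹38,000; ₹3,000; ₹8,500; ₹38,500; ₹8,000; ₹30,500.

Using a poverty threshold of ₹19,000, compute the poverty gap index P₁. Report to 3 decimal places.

Below z: ₹3,000, ₹8,000, ₹8,500 (q = 3 of N = 7).
Normalized shortfalls: (19000−3000)/19000 = 0.8421; (19000−8000)/19000 = 0.5789; (19000−8500)/19000 = 0.5526.
Σ = 1.973684. Dividing by the full population N = 7 gives P₁ = 0.282.

0.282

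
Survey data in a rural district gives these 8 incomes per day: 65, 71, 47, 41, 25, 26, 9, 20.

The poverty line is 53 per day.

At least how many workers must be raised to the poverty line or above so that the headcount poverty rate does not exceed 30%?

6 of the 8 workers are poor, so H = 6/8 = 0.750.
A headcount ratio of at most 30% allows at most ⌊0.30 × 8⌋ = 2 poor workers.
So at least 6 − 2 = 4 must be lifted.

4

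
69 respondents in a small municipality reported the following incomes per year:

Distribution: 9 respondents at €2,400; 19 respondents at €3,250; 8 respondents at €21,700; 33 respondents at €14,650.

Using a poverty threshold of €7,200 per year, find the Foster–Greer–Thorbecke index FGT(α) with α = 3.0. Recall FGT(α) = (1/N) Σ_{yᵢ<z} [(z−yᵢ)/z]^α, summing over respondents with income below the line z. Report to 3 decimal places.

Below the line: 9×€2,400, 19×€3,250 (q = 28 of N = 69).
Normalized shortfalls: (7200−2400)/7200 = 0.6667 (×9); (7200−3250)/7200 = 0.5486 (×19).
Raised to α = 3.0: 0.29630 (×9); 0.16512 (×19).
Sum = 5.803904; FGT(3.0) = 5.803904 / 69 = 0.084.

0.084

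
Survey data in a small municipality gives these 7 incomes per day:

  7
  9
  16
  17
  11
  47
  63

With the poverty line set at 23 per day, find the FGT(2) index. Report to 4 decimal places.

0.1839

Below the line: 7, 9, 11, 16, 17 (q = 5 of N = 7).
Shortfall ratios: (23−7)/23 = 0.6957; (23−9)/23 = 0.6087; (23−11)/23 = 0.5217; (23−16)/23 = 0.3043; (23−17)/23 = 0.2609.
Squared: 0.4839; 0.3705; 0.2722; 0.0926; 0.0681.
Sum = 1.287335; P₂ = 1.287335 / 7 = 0.1839.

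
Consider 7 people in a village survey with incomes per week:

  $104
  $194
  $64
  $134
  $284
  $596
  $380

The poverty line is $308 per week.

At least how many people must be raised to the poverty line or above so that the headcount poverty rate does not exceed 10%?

5

Currently q = 5 of N = 7 are below the line (H = 0.714).
A headcount ratio of at most 10% allows at most ⌊0.10 × 7⌋ = 0 poor people.
So at least 5 − 0 = 5 must be lifted.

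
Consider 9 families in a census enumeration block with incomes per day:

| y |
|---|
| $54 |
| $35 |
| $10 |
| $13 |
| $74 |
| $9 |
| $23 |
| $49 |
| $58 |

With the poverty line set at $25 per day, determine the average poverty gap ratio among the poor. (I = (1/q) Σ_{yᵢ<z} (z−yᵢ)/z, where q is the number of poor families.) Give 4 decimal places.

Below z: $9, $10, $13, $23 (q = 4 of N = 9).
Relative gaps: 0.6400, 0.6000, 0.4800, 0.0800; sum = 1.800000.
I averages over the q = 4 poor units only: 1.800000 / 4 = 0.4500.

0.4500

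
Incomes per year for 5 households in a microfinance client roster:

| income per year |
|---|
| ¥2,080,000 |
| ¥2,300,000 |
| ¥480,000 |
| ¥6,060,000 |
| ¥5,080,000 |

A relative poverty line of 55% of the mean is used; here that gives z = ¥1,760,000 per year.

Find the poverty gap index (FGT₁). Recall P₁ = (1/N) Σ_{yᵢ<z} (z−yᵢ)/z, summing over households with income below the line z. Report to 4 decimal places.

0.1455

Poor units: ¥480,000 (q = 1 of N = 5).
Relative gaps: (1760000−480000)/1760000 = 0.7273.
Sum of shortfalls = 0.727273; P₁ averages over all N: 0.727273 / 5 = 0.1455.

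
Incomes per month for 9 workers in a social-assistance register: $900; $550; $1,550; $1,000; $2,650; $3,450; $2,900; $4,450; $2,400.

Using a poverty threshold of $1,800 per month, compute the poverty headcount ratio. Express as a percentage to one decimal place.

44.4%

4 of the 9 workers have income below $1,800.
H = 4/9 = 44.4%.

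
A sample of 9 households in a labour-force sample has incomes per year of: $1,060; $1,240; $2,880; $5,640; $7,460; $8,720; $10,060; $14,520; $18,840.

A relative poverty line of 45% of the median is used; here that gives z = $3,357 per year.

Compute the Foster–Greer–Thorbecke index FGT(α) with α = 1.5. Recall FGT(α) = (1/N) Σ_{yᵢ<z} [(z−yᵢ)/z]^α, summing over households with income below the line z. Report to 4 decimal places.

0.1245

Poor units: $1,060, $1,240, $2,880 (q = 3 of N = 9).
Gap ratios (z−y)/z: (3357−1060)/3357 = 0.6842; (3357−1240)/3357 = 0.6306; (3357−2880)/3357 = 0.1421.
Raised to α = 1.5: 0.56600; 0.50079; 0.05356.
Sum = 1.120347; FGT(1.5) = 1.120347 / 9 = 0.1245.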